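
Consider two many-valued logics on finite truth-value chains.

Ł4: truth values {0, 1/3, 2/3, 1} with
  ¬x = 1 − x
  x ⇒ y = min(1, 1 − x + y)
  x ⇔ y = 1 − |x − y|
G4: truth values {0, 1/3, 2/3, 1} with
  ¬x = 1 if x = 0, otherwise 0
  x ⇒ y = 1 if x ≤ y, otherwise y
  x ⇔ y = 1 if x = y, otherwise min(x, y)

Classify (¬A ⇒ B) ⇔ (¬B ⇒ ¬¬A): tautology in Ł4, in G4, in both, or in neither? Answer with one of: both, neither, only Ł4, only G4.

In Ł4: every assignment gives 1 — tautology.
In G4: at A = 0, B = 1/3 the value is 1/3 — not a tautology.

only Ł4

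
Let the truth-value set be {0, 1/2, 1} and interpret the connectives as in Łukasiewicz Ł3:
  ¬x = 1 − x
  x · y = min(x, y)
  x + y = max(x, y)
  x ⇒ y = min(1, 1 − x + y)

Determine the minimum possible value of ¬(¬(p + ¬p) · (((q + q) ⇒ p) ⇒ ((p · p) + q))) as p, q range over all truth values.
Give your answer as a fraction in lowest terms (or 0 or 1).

Take p = 1/2, q = 0:
¬p = ¬1/2 = 1/2
p + ¬p = 1/2 + 1/2 = 1/2
¬(p + ¬p) = ¬1/2 = 1/2
q + q = 0 + 0 = 0
(q + q) ⇒ p = 0 ⇒ 1/2 = 1
p · p = 1/2 · 1/2 = 1/2
(p · p) + q = 1/2 + 0 = 1/2
((q + q) ⇒ p) ⇒ ((p · p) + q) = 1 ⇒ 1/2 = 1/2
¬(p + ¬p) · (((q + q) ⇒ p) ⇒ ((p · p) + q)) = 1/2 · 1/2 = 1/2
¬(¬(p + ¬p) · (((q + q) ⇒ p) ⇒ ((p · p) + q))) = ¬1/2 = 1/2
No assignment yields a value below 1/2, so this is the minimum.

1/2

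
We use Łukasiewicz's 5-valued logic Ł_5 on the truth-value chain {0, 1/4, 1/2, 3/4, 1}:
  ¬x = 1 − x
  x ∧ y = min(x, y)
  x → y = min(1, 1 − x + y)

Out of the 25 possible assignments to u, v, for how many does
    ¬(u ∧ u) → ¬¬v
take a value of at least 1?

value 1: 15 assignments (counts)
value 3/4: 4 assignments
value 1/2: 3 assignments
value 1/4: 2 assignments
value 0: 1 assignment
So 15 of the 25 assignments meet the threshold.

15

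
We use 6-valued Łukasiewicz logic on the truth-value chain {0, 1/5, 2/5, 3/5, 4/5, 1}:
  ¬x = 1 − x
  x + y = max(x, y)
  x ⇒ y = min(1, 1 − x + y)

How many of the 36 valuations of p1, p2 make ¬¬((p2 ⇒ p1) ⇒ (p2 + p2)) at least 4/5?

value 1: 12 assignments (counts)
value 4/5: 4 assignments (counts)
value 3/5: 4 assignments
value 2/5: 5 assignments
value 1/5: 5 assignments
value 0: 6 assignments
So 16 of the 36 assignments meet the threshold.

16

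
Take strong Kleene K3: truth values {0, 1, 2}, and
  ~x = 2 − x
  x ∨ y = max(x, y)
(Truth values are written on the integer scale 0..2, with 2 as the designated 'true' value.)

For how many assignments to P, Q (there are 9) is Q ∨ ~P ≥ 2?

5

P = 0, Q = 0 ↦ 2  ≥
P = 0, Q = 1 ↦ 2  ≥
P = 0, Q = 2 ↦ 2  ≥
P = 1, Q = 0 ↦ 1  <
P = 1, Q = 1 ↦ 1  <
P = 1, Q = 2 ↦ 2  ≥
P = 2, Q = 0 ↦ 0  <
P = 2, Q = 1 ↦ 1  <
P = 2, Q = 2 ↦ 2  ≥
So 5 of the 9 assignments meet the threshold.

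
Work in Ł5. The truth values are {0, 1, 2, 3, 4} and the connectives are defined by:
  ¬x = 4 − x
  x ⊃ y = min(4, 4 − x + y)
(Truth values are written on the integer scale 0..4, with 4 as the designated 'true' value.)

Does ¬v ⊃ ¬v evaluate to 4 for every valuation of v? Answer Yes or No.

v = 0 ↦ 4
v = 1 ↦ 4
v = 2 ↦ 4
v = 3 ↦ 4
v = 4 ↦ 4
Every assignment gives a value ≥ 4.

Yes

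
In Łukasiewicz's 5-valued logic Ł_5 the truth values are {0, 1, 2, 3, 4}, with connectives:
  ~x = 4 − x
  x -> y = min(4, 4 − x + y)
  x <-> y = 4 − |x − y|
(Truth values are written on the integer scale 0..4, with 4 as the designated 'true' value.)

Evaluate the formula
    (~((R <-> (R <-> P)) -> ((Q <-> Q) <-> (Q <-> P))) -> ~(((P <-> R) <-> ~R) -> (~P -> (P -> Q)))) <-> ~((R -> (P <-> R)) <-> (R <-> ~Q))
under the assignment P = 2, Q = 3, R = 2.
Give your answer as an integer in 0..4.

1

R <-> P = 2 <-> 2 = 4
R <-> (R <-> P) = 2 <-> 4 = 2
Q <-> Q = 3 <-> 3 = 4
Q <-> P = 3 <-> 2 = 3
(Q <-> Q) <-> (Q <-> P) = 4 <-> 3 = 3
(R <-> (R <-> P)) -> ((Q <-> Q) <-> (Q <-> P)) = 2 -> 3 = 4
~((R <-> (R <-> P)) -> ((Q <-> Q) <-> (Q <-> P))) = ~4 = 0
P <-> R = 2 <-> 2 = 4
~R = ~2 = 2
(P <-> R) <-> ~R = 4 <-> 2 = 2
~P = ~2 = 2
P -> Q = 2 -> 3 = 4
~P -> (P -> Q) = 2 -> 4 = 4
((P <-> R) <-> ~R) -> (~P -> (P -> Q)) = 2 -> 4 = 4
~(((P <-> R) <-> ~R) -> (~P -> (P -> Q))) = ~4 = 0
~((R <-> (R <-> P)) -> ((Q <-> Q) <-> (Q <-> P))) -> ~(((P <-> R) <-> ~R) -> (~P -> (P -> Q))) = 0 -> 0 = 4
P <-> R = 2 <-> 2 = 4
R -> (P <-> R) = 2 -> 4 = 4
~Q = ~3 = 1
R <-> ~Q = 2 <-> 1 = 3
(R -> (P <-> R)) <-> (R <-> ~Q) = 4 <-> 3 = 3
~((R -> (P <-> R)) <-> (R <-> ~Q)) = ~3 = 1
(~((R <-> (R <-> P)) -> ((Q <-> Q) <-> (Q <-> P))) -> ~(((P <-> R) <-> ~R) -> (~P -> (P -> Q)))) <-> ~((R -> (P <-> R)) <-> (R <-> ~Q)) = 4 <-> 1 = 1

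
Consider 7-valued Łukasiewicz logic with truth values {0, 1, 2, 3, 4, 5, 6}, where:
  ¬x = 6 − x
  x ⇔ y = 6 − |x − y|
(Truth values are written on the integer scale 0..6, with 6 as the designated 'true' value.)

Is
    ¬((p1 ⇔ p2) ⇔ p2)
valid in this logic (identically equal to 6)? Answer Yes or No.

No

Counterexample: take p1 = 0, p2 = 1.
p1 ⇔ p2 = 0 ⇔ 1 = 5
(p1 ⇔ p2) ⇔ p2 = 5 ⇔ 1 = 2
¬((p1 ⇔ p2) ⇔ p2) = ¬2 = 4
This gives 4 ≠ 6.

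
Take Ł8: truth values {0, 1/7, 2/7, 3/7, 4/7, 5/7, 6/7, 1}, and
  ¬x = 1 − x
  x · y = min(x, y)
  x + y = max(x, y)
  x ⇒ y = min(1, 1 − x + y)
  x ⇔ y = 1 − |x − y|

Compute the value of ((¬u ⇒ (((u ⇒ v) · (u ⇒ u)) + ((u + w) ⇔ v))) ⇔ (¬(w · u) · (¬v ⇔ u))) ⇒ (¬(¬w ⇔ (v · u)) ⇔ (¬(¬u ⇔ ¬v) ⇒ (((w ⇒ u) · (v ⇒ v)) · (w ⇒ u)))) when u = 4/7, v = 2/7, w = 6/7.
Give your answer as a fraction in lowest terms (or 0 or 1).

¬u = ¬4/7 = 3/7
u ⇒ v = 4/7 ⇒ 2/7 = 5/7
u ⇒ u = 4/7 ⇒ 4/7 = 1
(u ⇒ v) · (u ⇒ u) = 5/7 · 1 = 5/7
u + w = 4/7 + 6/7 = 6/7
(u + w) ⇔ v = 6/7 ⇔ 2/7 = 3/7
((u ⇒ v) · (u ⇒ u)) + ((u + w) ⇔ v) = 5/7 + 3/7 = 5/7
¬u ⇒ (((u ⇒ v) · (u ⇒ u)) + ((u + w) ⇔ v)) = 3/7 ⇒ 5/7 = 1
w · u = 6/7 · 4/7 = 4/7
¬(w · u) = ¬4/7 = 3/7
¬v = ¬2/7 = 5/7
¬v ⇔ u = 5/7 ⇔ 4/7 = 6/7
¬(w · u) · (¬v ⇔ u) = 3/7 · 6/7 = 3/7
(¬u ⇒ (((u ⇒ v) · (u ⇒ u)) + ((u + w) ⇔ v))) ⇔ (¬(w · u) · (¬v ⇔ u)) = 1 ⇔ 3/7 = 3/7
¬w = ¬6/7 = 1/7
v · u = 2/7 · 4/7 = 2/7
¬w ⇔ (v · u) = 1/7 ⇔ 2/7 = 6/7
¬(¬w ⇔ (v · u)) = ¬6/7 = 1/7
¬u = ¬4/7 = 3/7
¬v = ¬2/7 = 5/7
¬u ⇔ ¬v = 3/7 ⇔ 5/7 = 5/7
¬(¬u ⇔ ¬v) = ¬5/7 = 2/7
w ⇒ u = 6/7 ⇒ 4/7 = 5/7
v ⇒ v = 2/7 ⇒ 2/7 = 1
(w ⇒ u) · (v ⇒ v) = 5/7 · 1 = 5/7
w ⇒ u = 6/7 ⇒ 4/7 = 5/7
((w ⇒ u) · (v ⇒ v)) · (w ⇒ u) = 5/7 · 5/7 = 5/7
¬(¬u ⇔ ¬v) ⇒ (((w ⇒ u) · (v ⇒ v)) · (w ⇒ u)) = 2/7 ⇒ 5/7 = 1
¬(¬w ⇔ (v · u)) ⇔ (¬(¬u ⇔ ¬v) ⇒ (((w ⇒ u) · (v ⇒ v)) · (w ⇒ u))) = 1/7 ⇔ 1 = 1/7
((¬u ⇒ (((u ⇒ v) · (u ⇒ u)) + ((u + w) ⇔ v))) ⇔ (¬(w · u) · (¬v ⇔ u))) ⇒ (¬(¬w ⇔ (v · u)) ⇔ (¬(¬u ⇔ ¬v) ⇒ (((w ⇒ u) · (v ⇒ v)) · (w ⇒ u)))) = 3/7 ⇒ 1/7 = 5/7

5/7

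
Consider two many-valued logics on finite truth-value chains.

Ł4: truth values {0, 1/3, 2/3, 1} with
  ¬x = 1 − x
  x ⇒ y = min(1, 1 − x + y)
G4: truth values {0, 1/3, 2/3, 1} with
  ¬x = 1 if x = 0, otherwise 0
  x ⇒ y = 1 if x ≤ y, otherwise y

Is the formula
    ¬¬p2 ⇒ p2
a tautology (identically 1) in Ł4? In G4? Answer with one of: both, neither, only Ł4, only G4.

In Ł4: every assignment gives 1 — tautology.
In G4: at p2 = 1/3 the value is 1/3 — not a tautology.

only Ł4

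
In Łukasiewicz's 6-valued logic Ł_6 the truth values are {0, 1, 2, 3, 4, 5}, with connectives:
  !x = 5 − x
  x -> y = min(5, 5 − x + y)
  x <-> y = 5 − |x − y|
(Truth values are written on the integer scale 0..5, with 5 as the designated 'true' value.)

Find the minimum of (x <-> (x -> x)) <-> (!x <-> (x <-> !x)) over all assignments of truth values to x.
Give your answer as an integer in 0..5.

Take x = 1:
x -> x = 1 -> 1 = 5
x <-> (x -> x) = 1 <-> 5 = 1
!x = !1 = 4
!x = !1 = 4
x <-> !x = 1 <-> 4 = 2
!x <-> (x <-> !x) = 4 <-> 2 = 3
(x <-> (x -> x)) <-> (!x <-> (x <-> !x)) = 1 <-> 3 = 3
No assignment yields a value below 3, so this is the minimum.

3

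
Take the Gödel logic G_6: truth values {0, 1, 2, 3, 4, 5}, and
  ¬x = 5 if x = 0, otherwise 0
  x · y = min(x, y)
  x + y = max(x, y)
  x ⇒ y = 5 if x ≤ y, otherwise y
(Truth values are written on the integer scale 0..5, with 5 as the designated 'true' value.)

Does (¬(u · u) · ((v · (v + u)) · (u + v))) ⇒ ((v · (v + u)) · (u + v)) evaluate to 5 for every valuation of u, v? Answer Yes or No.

At u = 3, v = 0, for instance:
u · u = 3 · 3 = 3
¬(u · u) = ¬3 = 0
v + u = 0 + 3 = 3
v · (v + u) = 0 · 3 = 0
u + v = 3 + 0 = 3
(v · (v + u)) · (u + v) = 0 · 3 = 0
¬(u · u) · ((v · (v + u)) · (u + v)) = 0 · 0 = 0
(¬(u · u) · ((v · (v + u)) · (u + v))) ⇒ ((v · (v + u)) · (u + v)) = 0 ⇒ 0 = 5
and checking the remaining 35 assignments likewise gives ≥ 5 in every case.

Yes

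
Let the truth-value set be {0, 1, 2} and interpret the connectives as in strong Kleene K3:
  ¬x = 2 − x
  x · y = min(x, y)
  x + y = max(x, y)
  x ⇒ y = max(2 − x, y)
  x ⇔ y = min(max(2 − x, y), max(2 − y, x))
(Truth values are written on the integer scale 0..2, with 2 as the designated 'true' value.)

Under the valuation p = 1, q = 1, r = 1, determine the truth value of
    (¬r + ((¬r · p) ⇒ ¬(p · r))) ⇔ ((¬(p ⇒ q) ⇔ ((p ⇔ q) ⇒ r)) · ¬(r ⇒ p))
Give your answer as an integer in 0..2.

1

¬r = ¬1 = 1
¬r = ¬1 = 1
¬r · p = 1 · 1 = 1
p · r = 1 · 1 = 1
¬(p · r) = ¬1 = 1
(¬r · p) ⇒ ¬(p · r) = 1 ⇒ 1 = 1
¬r + ((¬r · p) ⇒ ¬(p · r)) = 1 + 1 = 1
p ⇒ q = 1 ⇒ 1 = 1
¬(p ⇒ q) = ¬1 = 1
p ⇔ q = 1 ⇔ 1 = 1
(p ⇔ q) ⇒ r = 1 ⇒ 1 = 1
¬(p ⇒ q) ⇔ ((p ⇔ q) ⇒ r) = 1 ⇔ 1 = 1
r ⇒ p = 1 ⇒ 1 = 1
¬(r ⇒ p) = ¬1 = 1
(¬(p ⇒ q) ⇔ ((p ⇔ q) ⇒ r)) · ¬(r ⇒ p) = 1 · 1 = 1
(¬r + ((¬r · p) ⇒ ¬(p · r))) ⇔ ((¬(p ⇒ q) ⇔ ((p ⇔ q) ⇒ r)) · ¬(r ⇒ p)) = 1 ⇔ 1 = 1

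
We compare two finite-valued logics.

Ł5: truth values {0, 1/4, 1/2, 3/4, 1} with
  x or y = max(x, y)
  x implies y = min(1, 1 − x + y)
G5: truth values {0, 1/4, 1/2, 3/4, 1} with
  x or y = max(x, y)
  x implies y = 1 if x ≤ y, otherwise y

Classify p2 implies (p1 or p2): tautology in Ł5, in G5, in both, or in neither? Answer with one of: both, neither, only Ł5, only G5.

both

In Ł5: every assignment gives 1 — tautology.
In G5: every assignment gives 1 — tautology.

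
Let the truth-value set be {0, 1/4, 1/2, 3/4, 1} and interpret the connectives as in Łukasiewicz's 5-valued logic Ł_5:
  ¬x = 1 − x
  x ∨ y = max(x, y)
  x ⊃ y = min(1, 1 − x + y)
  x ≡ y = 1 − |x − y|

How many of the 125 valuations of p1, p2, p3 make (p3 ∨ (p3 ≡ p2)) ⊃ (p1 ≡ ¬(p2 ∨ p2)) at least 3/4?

92

value 1: 62 assignments (counts)
value 3/4: 30 assignments (counts)
value 1/2: 20 assignments
value 1/4: 10 assignments
value 0: 3 assignments
So 92 of the 125 assignments meet the threshold.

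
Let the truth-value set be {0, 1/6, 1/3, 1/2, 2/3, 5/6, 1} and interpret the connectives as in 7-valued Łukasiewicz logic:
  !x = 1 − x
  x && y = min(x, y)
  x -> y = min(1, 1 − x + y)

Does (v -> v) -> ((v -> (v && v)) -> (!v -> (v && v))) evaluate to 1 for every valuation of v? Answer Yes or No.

No

Counterexample: take v = 0.
v -> v = 0 -> 0 = 1
v && v = 0 && 0 = 0
v -> (v && v) = 0 -> 0 = 1
!v = !0 = 1
v && v = 0 && 0 = 0
!v -> (v && v) = 1 -> 0 = 0
(v -> (v && v)) -> (!v -> (v && v)) = 1 -> 0 = 0
(v -> v) -> ((v -> (v && v)) -> (!v -> (v && v))) = 1 -> 0 = 0
This gives 0 ≠ 1.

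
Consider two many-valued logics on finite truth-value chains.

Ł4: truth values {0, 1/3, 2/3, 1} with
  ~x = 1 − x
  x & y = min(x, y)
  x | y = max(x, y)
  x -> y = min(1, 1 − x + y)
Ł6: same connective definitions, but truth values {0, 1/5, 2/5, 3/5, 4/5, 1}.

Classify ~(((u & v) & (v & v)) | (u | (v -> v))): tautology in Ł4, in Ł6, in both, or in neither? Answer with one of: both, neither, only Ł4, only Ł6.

neither

In Ł4: at u = 0, v = 0 the value is 0 — not a tautology.
In Ł6: at u = 0, v = 0 the value is 0 — not a tautology.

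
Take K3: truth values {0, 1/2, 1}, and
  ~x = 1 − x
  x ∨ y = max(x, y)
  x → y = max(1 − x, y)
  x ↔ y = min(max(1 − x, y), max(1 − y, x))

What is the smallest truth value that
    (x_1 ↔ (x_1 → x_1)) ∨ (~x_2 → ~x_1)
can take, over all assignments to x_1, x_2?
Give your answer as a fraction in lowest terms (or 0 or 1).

1/2

Take x_1 = 1/2, x_2 = 0:
x_1 → x_1 = 1/2 → 1/2 = 1/2
x_1 ↔ (x_1 → x_1) = 1/2 ↔ 1/2 = 1/2
~x_2 = ~0 = 1
~x_1 = ~1/2 = 1/2
~x_2 → ~x_1 = 1 → 1/2 = 1/2
(x_1 ↔ (x_1 → x_1)) ∨ (~x_2 → ~x_1) = 1/2 ∨ 1/2 = 1/2
No assignment yields a value below 1/2, so this is the minimum.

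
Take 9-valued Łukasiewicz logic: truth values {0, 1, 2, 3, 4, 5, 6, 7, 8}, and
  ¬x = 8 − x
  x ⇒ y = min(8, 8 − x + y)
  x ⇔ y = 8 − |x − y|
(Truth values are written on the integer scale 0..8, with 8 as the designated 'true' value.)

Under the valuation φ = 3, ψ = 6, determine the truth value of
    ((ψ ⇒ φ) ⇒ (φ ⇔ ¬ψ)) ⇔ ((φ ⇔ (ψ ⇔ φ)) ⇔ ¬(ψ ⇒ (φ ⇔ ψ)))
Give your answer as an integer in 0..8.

ψ ⇒ φ = 6 ⇒ 3 = 5
¬ψ = ¬6 = 2
φ ⇔ ¬ψ = 3 ⇔ 2 = 7
(ψ ⇒ φ) ⇒ (φ ⇔ ¬ψ) = 5 ⇒ 7 = 8
ψ ⇔ φ = 6 ⇔ 3 = 5
φ ⇔ (ψ ⇔ φ) = 3 ⇔ 5 = 6
φ ⇔ ψ = 3 ⇔ 6 = 5
ψ ⇒ (φ ⇔ ψ) = 6 ⇒ 5 = 7
¬(ψ ⇒ (φ ⇔ ψ)) = ¬7 = 1
(φ ⇔ (ψ ⇔ φ)) ⇔ ¬(ψ ⇒ (φ ⇔ ψ)) = 6 ⇔ 1 = 3
((ψ ⇒ φ) ⇒ (φ ⇔ ¬ψ)) ⇔ ((φ ⇔ (ψ ⇔ φ)) ⇔ ¬(ψ ⇒ (φ ⇔ ψ))) = 8 ⇔ 3 = 3

3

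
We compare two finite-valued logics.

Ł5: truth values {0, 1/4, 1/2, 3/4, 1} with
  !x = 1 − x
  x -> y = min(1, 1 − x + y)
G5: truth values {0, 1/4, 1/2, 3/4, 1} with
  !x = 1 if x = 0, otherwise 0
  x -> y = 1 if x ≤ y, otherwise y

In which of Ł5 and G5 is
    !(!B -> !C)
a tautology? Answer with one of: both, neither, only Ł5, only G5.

neither

In Ł5: at B = 0, C = 0 the value is 0 — not a tautology.
In G5: at B = 0, C = 0 the value is 0 — not a tautology.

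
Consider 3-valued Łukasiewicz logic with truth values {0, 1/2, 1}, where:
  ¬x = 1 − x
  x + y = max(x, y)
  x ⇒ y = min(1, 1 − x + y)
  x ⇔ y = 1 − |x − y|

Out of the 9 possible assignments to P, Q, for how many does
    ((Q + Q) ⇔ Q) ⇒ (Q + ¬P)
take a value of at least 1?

5

P = 0, Q = 0 ↦ 1  ≥
P = 0, Q = 1/2 ↦ 1  ≥
P = 0, Q = 1 ↦ 1  ≥
P = 1/2, Q = 0 ↦ 1/2  <
P = 1/2, Q = 1/2 ↦ 1/2  <
P = 1/2, Q = 1 ↦ 1  ≥
P = 1, Q = 0 ↦ 0  <
P = 1, Q = 1/2 ↦ 1/2  <
P = 1, Q = 1 ↦ 1  ≥
So 5 of the 9 assignments meet the threshold.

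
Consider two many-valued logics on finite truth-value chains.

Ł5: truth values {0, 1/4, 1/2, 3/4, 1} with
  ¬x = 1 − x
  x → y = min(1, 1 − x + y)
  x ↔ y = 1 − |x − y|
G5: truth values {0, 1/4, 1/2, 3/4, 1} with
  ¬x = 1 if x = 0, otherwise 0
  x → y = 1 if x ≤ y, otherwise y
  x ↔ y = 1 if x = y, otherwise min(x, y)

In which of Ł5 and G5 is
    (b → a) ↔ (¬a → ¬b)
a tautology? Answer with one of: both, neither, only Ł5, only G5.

only Ł5

In Ł5: every assignment gives 1 — tautology.
In G5: at a = 1/4, b = 1/2 the value is 1/4 — not a tautology.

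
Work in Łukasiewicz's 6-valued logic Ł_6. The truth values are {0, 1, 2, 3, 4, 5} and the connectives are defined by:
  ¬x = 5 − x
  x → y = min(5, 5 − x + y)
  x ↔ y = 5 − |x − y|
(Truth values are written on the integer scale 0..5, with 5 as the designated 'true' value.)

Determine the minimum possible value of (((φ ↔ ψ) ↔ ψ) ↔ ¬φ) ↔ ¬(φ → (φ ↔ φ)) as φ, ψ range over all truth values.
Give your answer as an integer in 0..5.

1

Take φ = 0, ψ = 2:
φ ↔ ψ = 0 ↔ 2 = 3
(φ ↔ ψ) ↔ ψ = 3 ↔ 2 = 4
¬φ = ¬0 = 5
((φ ↔ ψ) ↔ ψ) ↔ ¬φ = 4 ↔ 5 = 4
φ ↔ φ = 0 ↔ 0 = 5
φ → (φ ↔ φ) = 0 → 5 = 5
¬(φ → (φ ↔ φ)) = ¬5 = 0
(((φ ↔ ψ) ↔ ψ) ↔ ¬φ) ↔ ¬(φ → (φ ↔ φ)) = 4 ↔ 0 = 1
No assignment yields a value below 1, so this is the minimum.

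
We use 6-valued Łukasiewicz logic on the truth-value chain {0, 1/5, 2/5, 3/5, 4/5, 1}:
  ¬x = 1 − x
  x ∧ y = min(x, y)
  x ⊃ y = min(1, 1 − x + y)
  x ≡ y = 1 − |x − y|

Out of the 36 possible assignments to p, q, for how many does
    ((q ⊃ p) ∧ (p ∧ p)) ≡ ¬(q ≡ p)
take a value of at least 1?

value 1: 8 assignments (counts)
value 4/5: 10 assignments
value 3/5: 7 assignments
value 2/5: 6 assignments
value 1/5: 3 assignments
value 0: 2 assignments
So 8 of the 36 assignments meet the threshold.

8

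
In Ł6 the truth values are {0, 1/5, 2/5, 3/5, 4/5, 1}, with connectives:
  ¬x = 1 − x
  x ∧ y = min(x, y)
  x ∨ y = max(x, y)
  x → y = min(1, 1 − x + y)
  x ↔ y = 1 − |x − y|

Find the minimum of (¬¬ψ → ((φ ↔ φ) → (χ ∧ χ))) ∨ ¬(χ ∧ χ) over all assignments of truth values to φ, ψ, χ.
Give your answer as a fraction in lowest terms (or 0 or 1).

3/5

Take φ = 0, ψ = 4/5, χ = 2/5:
¬ψ = ¬4/5 = 1/5
¬¬ψ = ¬1/5 = 4/5
φ ↔ φ = 0 ↔ 0 = 1
χ ∧ χ = 2/5 ∧ 2/5 = 2/5
(φ ↔ φ) → (χ ∧ χ) = 1 → 2/5 = 2/5
¬¬ψ → ((φ ↔ φ) → (χ ∧ χ)) = 4/5 → 2/5 = 3/5
χ ∧ χ = 2/5 ∧ 2/5 = 2/5
¬(χ ∧ χ) = ¬2/5 = 3/5
(¬¬ψ → ((φ ↔ φ) → (χ ∧ χ))) ∨ ¬(χ ∧ χ) = 3/5 ∨ 3/5 = 3/5
No assignment yields a value below 3/5, so this is the minimum.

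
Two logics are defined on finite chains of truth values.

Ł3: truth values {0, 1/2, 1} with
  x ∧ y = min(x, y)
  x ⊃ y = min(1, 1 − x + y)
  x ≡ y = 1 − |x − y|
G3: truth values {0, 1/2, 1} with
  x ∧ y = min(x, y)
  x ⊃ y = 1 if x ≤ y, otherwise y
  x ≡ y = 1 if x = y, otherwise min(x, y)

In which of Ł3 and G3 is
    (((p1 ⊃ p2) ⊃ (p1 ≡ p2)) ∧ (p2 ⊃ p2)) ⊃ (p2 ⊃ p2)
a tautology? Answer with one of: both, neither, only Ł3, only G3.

both

In Ł3: every assignment gives 1 — tautology.
In G3: every assignment gives 1 — tautology.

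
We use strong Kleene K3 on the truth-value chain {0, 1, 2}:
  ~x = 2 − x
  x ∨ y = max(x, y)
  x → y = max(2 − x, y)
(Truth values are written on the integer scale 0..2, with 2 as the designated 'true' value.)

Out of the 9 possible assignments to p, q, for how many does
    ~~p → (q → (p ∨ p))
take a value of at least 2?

7

p = 0, q = 0 ↦ 2  ≥
p = 0, q = 1 ↦ 2  ≥
p = 0, q = 2 ↦ 2  ≥
p = 1, q = 0 ↦ 2  ≥
p = 1, q = 1 ↦ 1  <
p = 1, q = 2 ↦ 1  <
p = 2, q = 0 ↦ 2  ≥
p = 2, q = 1 ↦ 2  ≥
p = 2, q = 2 ↦ 2  ≥
So 7 of the 9 assignments meet the threshold.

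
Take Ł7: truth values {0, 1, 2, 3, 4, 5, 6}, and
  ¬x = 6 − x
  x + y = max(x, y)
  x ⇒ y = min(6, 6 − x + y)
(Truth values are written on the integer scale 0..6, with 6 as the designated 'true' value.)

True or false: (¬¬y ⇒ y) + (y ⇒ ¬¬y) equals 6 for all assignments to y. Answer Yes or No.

Yes

y = 0 ↦ 6
y = 1 ↦ 6
y = 2 ↦ 6
y = 3 ↦ 6
y = 4 ↦ 6
y = 5 ↦ 6
y = 6 ↦ 6
Every assignment gives a value ≥ 6.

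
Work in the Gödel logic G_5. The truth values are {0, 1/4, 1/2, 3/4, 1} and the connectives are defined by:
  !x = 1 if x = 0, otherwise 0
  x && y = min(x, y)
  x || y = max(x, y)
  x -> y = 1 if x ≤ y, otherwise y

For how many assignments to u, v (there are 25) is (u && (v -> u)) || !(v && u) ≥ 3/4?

value 1: 13 assignments (counts)
value 3/4: 4 assignments (counts)
value 1/2: 4 assignments
value 1/4: 4 assignments
So 17 of the 25 assignments meet the threshold.

17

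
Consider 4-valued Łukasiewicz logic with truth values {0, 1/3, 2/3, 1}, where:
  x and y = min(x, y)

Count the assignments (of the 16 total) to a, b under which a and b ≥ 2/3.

a = 0, b = 0 ↦ 0  <
a = 0, b = 1/3 ↦ 0  <
a = 0, b = 2/3 ↦ 0  <
a = 0, b = 1 ↦ 0  <
a = 1/3, b = 0 ↦ 0  <
a = 1/3, b = 1/3 ↦ 1/3  <
a = 1/3, b = 2/3 ↦ 1/3  <
a = 1/3, b = 1 ↦ 1/3  <
a = 2/3, b = 0 ↦ 0  <
a = 2/3, b = 1/3 ↦ 1/3  <
a = 2/3, b = 2/3 ↦ 2/3  ≥
a = 2/3, b = 1 ↦ 2/3  ≥
a = 1, b = 0 ↦ 0  <
a = 1, b = 1/3 ↦ 1/3  <
a = 1, b = 2/3 ↦ 2/3  ≥
a = 1, b = 1 ↦ 1  ≥
So 4 of the 16 assignments meet the threshold.

4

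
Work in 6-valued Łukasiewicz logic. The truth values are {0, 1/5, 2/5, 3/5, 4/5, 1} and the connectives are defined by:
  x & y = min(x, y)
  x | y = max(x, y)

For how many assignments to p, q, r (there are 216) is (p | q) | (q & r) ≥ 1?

value 1: 66 assignments (counts)
value 4/5: 54 assignments
value 3/5: 42 assignments
value 2/5: 30 assignments
value 1/5: 18 assignments
value 0: 6 assignments
So 66 of the 216 assignments meet the threshold.

66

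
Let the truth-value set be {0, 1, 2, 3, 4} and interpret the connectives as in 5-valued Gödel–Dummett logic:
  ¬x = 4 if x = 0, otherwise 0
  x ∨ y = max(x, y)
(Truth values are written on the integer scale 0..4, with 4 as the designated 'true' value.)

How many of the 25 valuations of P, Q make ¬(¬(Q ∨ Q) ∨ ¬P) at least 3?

value 4: 16 assignments (counts)
value 0: 9 assignments
So 16 of the 25 assignments meet the threshold.

16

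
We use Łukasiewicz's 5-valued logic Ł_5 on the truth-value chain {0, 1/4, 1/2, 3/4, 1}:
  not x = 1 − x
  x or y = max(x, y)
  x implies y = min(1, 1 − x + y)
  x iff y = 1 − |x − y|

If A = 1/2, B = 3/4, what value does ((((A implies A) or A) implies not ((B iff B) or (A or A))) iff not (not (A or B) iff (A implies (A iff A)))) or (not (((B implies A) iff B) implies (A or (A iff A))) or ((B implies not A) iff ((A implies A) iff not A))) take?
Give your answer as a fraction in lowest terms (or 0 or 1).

A implies A = 1/2 implies 1/2 = 1
(A implies A) or A = 1 or 1/2 = 1
B iff B = 3/4 iff 3/4 = 1
A or A = 1/2 or 1/2 = 1/2
(B iff B) or (A or A) = 1 or 1/2 = 1
not ((B iff B) or (A or A)) = not 1 = 0
((A implies A) or A) implies not ((B iff B) or (A or A)) = 1 implies 0 = 0
A or B = 1/2 or 3/4 = 3/4
not (A or B) = not 3/4 = 1/4
A iff A = 1/2 iff 1/2 = 1
A implies (A iff A) = 1/2 implies 1 = 1
not (A or B) iff (A implies (A iff A)) = 1/4 iff 1 = 1/4
not (not (A or B) iff (A implies (A iff A))) = not 1/4 = 3/4
(((A implies A) or A) implies not ((B iff B) or (A or A))) iff not (not (A or B) iff (A implies (A iff A))) = 0 iff 3/4 = 1/4
B implies A = 3/4 implies 1/2 = 3/4
(B implies A) iff B = 3/4 iff 3/4 = 1
A iff A = 1/2 iff 1/2 = 1
A or (A iff A) = 1/2 or 1 = 1
((B implies A) iff B) implies (A or (A iff A)) = 1 implies 1 = 1
not (((B implies A) iff B) implies (A or (A iff A))) = not 1 = 0
not A = not 1/2 = 1/2
B implies not A = 3/4 implies 1/2 = 3/4
A implies A = 1/2 implies 1/2 = 1
not A = not 1/2 = 1/2
(A implies A) iff not A = 1 iff 1/2 = 1/2
(B implies not A) iff ((A implies A) iff not A) = 3/4 iff 1/2 = 3/4
not (((B implies A) iff B) implies (A or (A iff A))) or ((B implies not A) iff ((A implies A) iff not A)) = 0 or 3/4 = 3/4
((((A implies A) or A) implies not ((B iff B) or (A or A))) iff not (not (A or B) iff (A implies (A iff A)))) or (not (((B implies A) iff B) implies (A or (A iff A))) or ((B implies not A) iff ((A implies A) iff not A))) = 1/4 or 3/4 = 3/4

3/4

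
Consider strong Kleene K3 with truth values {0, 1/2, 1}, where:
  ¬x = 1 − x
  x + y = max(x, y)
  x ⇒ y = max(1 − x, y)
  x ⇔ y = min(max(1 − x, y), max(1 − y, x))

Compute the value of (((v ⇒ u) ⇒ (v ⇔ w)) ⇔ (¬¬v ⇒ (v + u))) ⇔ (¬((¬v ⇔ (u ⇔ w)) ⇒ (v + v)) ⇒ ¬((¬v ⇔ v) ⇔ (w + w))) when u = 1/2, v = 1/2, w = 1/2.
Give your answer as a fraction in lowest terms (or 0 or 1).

v ⇒ u = 1/2 ⇒ 1/2 = 1/2
v ⇔ w = 1/2 ⇔ 1/2 = 1/2
(v ⇒ u) ⇒ (v ⇔ w) = 1/2 ⇒ 1/2 = 1/2
¬v = ¬1/2 = 1/2
¬¬v = ¬1/2 = 1/2
v + u = 1/2 + 1/2 = 1/2
¬¬v ⇒ (v + u) = 1/2 ⇒ 1/2 = 1/2
((v ⇒ u) ⇒ (v ⇔ w)) ⇔ (¬¬v ⇒ (v + u)) = 1/2 ⇔ 1/2 = 1/2
¬v = ¬1/2 = 1/2
u ⇔ w = 1/2 ⇔ 1/2 = 1/2
¬v ⇔ (u ⇔ w) = 1/2 ⇔ 1/2 = 1/2
v + v = 1/2 + 1/2 = 1/2
(¬v ⇔ (u ⇔ w)) ⇒ (v + v) = 1/2 ⇒ 1/2 = 1/2
¬((¬v ⇔ (u ⇔ w)) ⇒ (v + v)) = ¬1/2 = 1/2
¬v = ¬1/2 = 1/2
¬v ⇔ v = 1/2 ⇔ 1/2 = 1/2
w + w = 1/2 + 1/2 = 1/2
(¬v ⇔ v) ⇔ (w + w) = 1/2 ⇔ 1/2 = 1/2
¬((¬v ⇔ v) ⇔ (w + w)) = ¬1/2 = 1/2
¬((¬v ⇔ (u ⇔ w)) ⇒ (v + v)) ⇒ ¬((¬v ⇔ v) ⇔ (w + w)) = 1/2 ⇒ 1/2 = 1/2
(((v ⇒ u) ⇒ (v ⇔ w)) ⇔ (¬¬v ⇒ (v + u))) ⇔ (¬((¬v ⇔ (u ⇔ w)) ⇒ (v + v)) ⇒ ¬((¬v ⇔ v) ⇔ (w + w))) = 1/2 ⇔ 1/2 = 1/2

1/2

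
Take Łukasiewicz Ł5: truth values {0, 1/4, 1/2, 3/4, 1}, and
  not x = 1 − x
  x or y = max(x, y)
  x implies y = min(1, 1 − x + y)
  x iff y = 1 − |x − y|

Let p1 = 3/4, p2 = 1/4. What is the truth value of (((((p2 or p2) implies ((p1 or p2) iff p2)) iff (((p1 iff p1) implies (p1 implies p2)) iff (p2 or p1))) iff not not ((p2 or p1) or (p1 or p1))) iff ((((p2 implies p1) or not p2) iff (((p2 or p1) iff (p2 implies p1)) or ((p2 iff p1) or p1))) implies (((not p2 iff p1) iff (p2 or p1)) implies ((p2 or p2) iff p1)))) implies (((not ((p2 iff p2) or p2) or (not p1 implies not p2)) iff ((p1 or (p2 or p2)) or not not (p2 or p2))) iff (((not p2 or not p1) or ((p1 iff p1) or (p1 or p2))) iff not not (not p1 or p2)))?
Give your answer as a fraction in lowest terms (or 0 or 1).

1/2

p2 or p2 = 1/4 or 1/4 = 1/4
p1 or p2 = 3/4 or 1/4 = 3/4
(p1 or p2) iff p2 = 3/4 iff 1/4 = 1/2
(p2 or p2) implies ((p1 or p2) iff p2) = 1/4 implies 1/2 = 1
p1 iff p1 = 3/4 iff 3/4 = 1
p1 implies p2 = 3/4 implies 1/4 = 1/2
(p1 iff p1) implies (p1 implies p2) = 1 implies 1/2 = 1/2
p2 or p1 = 1/4 or 3/4 = 3/4
((p1 iff p1) implies (p1 implies p2)) iff (p2 or p1) = 1/2 iff 3/4 = 3/4
((p2 or p2) implies ((p1 or p2) iff p2)) iff (((p1 iff p1) implies (p1 implies p2)) iff (p2 or p1)) = 1 iff 3/4 = 3/4
p2 or p1 = 1/4 or 3/4 = 3/4
p1 or p1 = 3/4 or 3/4 = 3/4
(p2 or p1) or (p1 or p1) = 3/4 or 3/4 = 3/4
not ((p2 or p1) or (p1 or p1)) = not 3/4 = 1/4
not not ((p2 or p1) or (p1 or p1)) = not 1/4 = 3/4
(((p2 or p2) implies ((p1 or p2) iff p2)) iff (((p1 iff p1) implies (p1 implies p2)) iff (p2 or p1))) iff not not ((p2 or p1) or (p1 or p1)) = 3/4 iff 3/4 = 1
p2 implies p1 = 1/4 implies 3/4 = 1
not p2 = not 1/4 = 3/4
(p2 implies p1) or not p2 = 1 or 3/4 = 1
p2 or p1 = 1/4 or 3/4 = 3/4
p2 implies p1 = 1/4 implies 3/4 = 1
(p2 or p1) iff (p2 implies p1) = 3/4 iff 1 = 3/4
p2 iff p1 = 1/4 iff 3/4 = 1/2
(p2 iff p1) or p1 = 1/2 or 3/4 = 3/4
((p2 or p1) iff (p2 implies p1)) or ((p2 iff p1) or p1) = 3/4 or 3/4 = 3/4
((p2 implies p1) or not p2) iff (((p2 or p1) iff (p2 implies p1)) or ((p2 iff p1) or p1)) = 1 iff 3/4 = 3/4
not p2 = not 1/4 = 3/4
not p2 iff p1 = 3/4 iff 3/4 = 1
p2 or p1 = 1/4 or 3/4 = 3/4
(not p2 iff p1) iff (p2 or p1) = 1 iff 3/4 = 3/4
p2 or p2 = 1/4 or 1/4 = 1/4
(p2 or p2) iff p1 = 1/4 iff 3/4 = 1/2
((not p2 iff p1) iff (p2 or p1)) implies ((p2 or p2) iff p1) = 3/4 implies 1/2 = 3/4
(((p2 implies p1) or not p2) iff (((p2 or p1) iff (p2 implies p1)) or ((p2 iff p1) or p1))) implies (((not p2 iff p1) iff (p2 or p1)) implies ((p2 or p2) iff p1)) = 3/4 implies 3/4 = 1
((((p2 or p2) implies ((p1 or p2) iff p2)) iff (((p1 iff p1) implies (p1 implies p2)) iff (p2 or p1))) iff not not ((p2 or p1) or (p1 or p1))) iff ((((p2 implies p1) or not p2) iff (((p2 or p1) iff (p2 implies p1)) or ((p2 iff p1) or p1))) implies (((not p2 iff p1) iff (p2 or p1)) implies ((p2 or p2) iff p1))) = 1 iff 1 = 1
p2 iff p2 = 1/4 iff 1/4 = 1
(p2 iff p2) or p2 = 1 or 1/4 = 1
not ((p2 iff p2) or p2) = not 1 = 0
not p1 = not 3/4 = 1/4
not p2 = not 1/4 = 3/4
not p1 implies not p2 = 1/4 implies 3/4 = 1
not ((p2 iff p2) or p2) or (not p1 implies not p2) = 0 or 1 = 1
p2 or p2 = 1/4 or 1/4 = 1/4
p1 or (p2 or p2) = 3/4 or 1/4 = 3/4
p2 or p2 = 1/4 or 1/4 = 1/4
not (p2 or p2) = not 1/4 = 3/4
not not (p2 or p2) = not 3/4 = 1/4
(p1 or (p2 or p2)) or not not (p2 or p2) = 3/4 or 1/4 = 3/4
(not ((p2 iff p2) or p2) or (not p1 implies not p2)) iff ((p1 or (p2 or p2)) or not not (p2 or p2)) = 1 iff 3/4 = 3/4
not p2 = not 1/4 = 3/4
not p1 = not 3/4 = 1/4
not p2 or not p1 = 3/4 or 1/4 = 3/4
p1 iff p1 = 3/4 iff 3/4 = 1
p1 or p2 = 3/4 or 1/4 = 3/4
(p1 iff p1) or (p1 or p2) = 1 or 3/4 = 1
(not p2 or not p1) or ((p1 iff p1) or (p1 or p2)) = 3/4 or 1 = 1
not p1 = not 3/4 = 1/4
not p1 or p2 = 1/4 or 1/4 = 1/4
not (not p1 or p2) = not 1/4 = 3/4
not not (not p1 or p2) = not 3/4 = 1/4
((not p2 or not p1) or ((p1 iff p1) or (p1 or p2))) iff not not (not p1 or p2) = 1 iff 1/4 = 1/4
((not ((p2 iff p2) or p2) or (not p1 implies not p2)) iff ((p1 or (p2 or p2)) or not not (p2 or p2))) iff (((not p2 or not p1) or ((p1 iff p1) or (p1 or p2))) iff not not (not p1 or p2)) = 3/4 iff 1/4 = 1/2
(((((p2 or p2) implies ((p1 or p2) iff p2)) iff (((p1 iff p1) implies (p1 implies p2)) iff (p2 or p1))) iff not not ((p2 or p1) or (p1 or p1))) iff ((((p2 implies p1) or not p2) iff (((p2 or p1) iff (p2 implies p1)) or ((p2 iff p1) or p1))) implies (((not p2 iff p1) iff (p2 or p1)) implies ((p2 or p2) iff p1)))) implies (((not ((p2 iff p2) or p2) or (not p1 implies not p2)) iff ((p1 or (p2 or p2)) or not not (p2 or p2))) iff (((not p2 or not p1) or ((p1 iff p1) or (p1 or p2))) iff not not (not p1 or p2))) = 1 implies 1/2 = 1/2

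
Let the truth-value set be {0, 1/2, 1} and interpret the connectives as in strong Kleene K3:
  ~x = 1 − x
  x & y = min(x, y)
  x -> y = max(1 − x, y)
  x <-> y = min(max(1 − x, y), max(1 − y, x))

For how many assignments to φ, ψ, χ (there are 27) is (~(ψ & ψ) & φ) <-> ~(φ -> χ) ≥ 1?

12

value 1: 12 assignments (counts)
value 1/2: 13 assignments
value 0: 2 assignments
So 12 of the 27 assignments meet the threshold.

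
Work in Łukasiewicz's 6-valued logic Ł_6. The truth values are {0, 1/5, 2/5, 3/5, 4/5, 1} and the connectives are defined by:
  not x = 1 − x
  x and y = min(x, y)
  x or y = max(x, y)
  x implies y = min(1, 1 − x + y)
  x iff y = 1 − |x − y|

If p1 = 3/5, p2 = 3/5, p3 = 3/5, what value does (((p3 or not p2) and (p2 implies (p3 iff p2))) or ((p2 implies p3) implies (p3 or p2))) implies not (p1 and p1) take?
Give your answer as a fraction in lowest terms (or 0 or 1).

not p2 = not 3/5 = 2/5
p3 or not p2 = 3/5 or 2/5 = 3/5
p3 iff p2 = 3/5 iff 3/5 = 1
p2 implies (p3 iff p2) = 3/5 implies 1 = 1
(p3 or not p2) and (p2 implies (p3 iff p2)) = 3/5 and 1 = 3/5
p2 implies p3 = 3/5 implies 3/5 = 1
p3 or p2 = 3/5 or 3/5 = 3/5
(p2 implies p3) implies (p3 or p2) = 1 implies 3/5 = 3/5
((p3 or not p2) and (p2 implies (p3 iff p2))) or ((p2 implies p3) implies (p3 or p2)) = 3/5 or 3/5 = 3/5
p1 and p1 = 3/5 and 3/5 = 3/5
not (p1 and p1) = not 3/5 = 2/5
(((p3 or not p2) and (p2 implies (p3 iff p2))) or ((p2 implies p3) implies (p3 or p2))) implies not (p1 and p1) = 3/5 implies 2/5 = 4/5

4/5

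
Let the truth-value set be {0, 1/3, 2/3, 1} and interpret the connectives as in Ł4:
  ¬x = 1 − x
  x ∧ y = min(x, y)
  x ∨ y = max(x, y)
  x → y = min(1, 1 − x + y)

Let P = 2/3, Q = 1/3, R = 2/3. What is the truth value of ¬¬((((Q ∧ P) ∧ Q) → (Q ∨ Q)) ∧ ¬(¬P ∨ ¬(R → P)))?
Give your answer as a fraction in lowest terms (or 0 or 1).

Q ∧ P = 1/3 ∧ 2/3 = 1/3
(Q ∧ P) ∧ Q = 1/3 ∧ 1/3 = 1/3
Q ∨ Q = 1/3 ∨ 1/3 = 1/3
((Q ∧ P) ∧ Q) → (Q ∨ Q) = 1/3 → 1/3 = 1
¬P = ¬2/3 = 1/3
R → P = 2/3 → 2/3 = 1
¬(R → P) = ¬1 = 0
¬P ∨ ¬(R → P) = 1/3 ∨ 0 = 1/3
¬(¬P ∨ ¬(R → P)) = ¬1/3 = 2/3
(((Q ∧ P) ∧ Q) → (Q ∨ Q)) ∧ ¬(¬P ∨ ¬(R → P)) = 1 ∧ 2/3 = 2/3
¬((((Q ∧ P) ∧ Q) → (Q ∨ Q)) ∧ ¬(¬P ∨ ¬(R → P))) = ¬2/3 = 1/3
¬¬((((Q ∧ P) ∧ Q) → (Q ∨ Q)) ∧ ¬(¬P ∨ ¬(R → P))) = ¬1/3 = 2/3

2/3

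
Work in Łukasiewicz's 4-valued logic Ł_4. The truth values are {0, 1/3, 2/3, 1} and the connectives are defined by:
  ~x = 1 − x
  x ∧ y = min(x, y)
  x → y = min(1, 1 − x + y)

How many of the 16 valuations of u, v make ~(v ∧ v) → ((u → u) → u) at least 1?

u = 0, v = 0 ↦ 0  <
u = 0, v = 1/3 ↦ 1/3  <
u = 0, v = 2/3 ↦ 2/3  <
u = 0, v = 1 ↦ 1  ≥
u = 1/3, v = 0 ↦ 1/3  <
u = 1/3, v = 1/3 ↦ 2/3  <
u = 1/3, v = 2/3 ↦ 1  ≥
u = 1/3, v = 1 ↦ 1  ≥
u = 2/3, v = 0 ↦ 2/3  <
u = 2/3, v = 1/3 ↦ 1  ≥
u = 2/3, v = 2/3 ↦ 1  ≥
u = 2/3, v = 1 ↦ 1  ≥
u = 1, v = 0 ↦ 1  ≥
u = 1, v = 1/3 ↦ 1  ≥
u = 1, v = 2/3 ↦ 1  ≥
u = 1, v = 1 ↦ 1  ≥
So 10 of the 16 assignments meet the threshold.

10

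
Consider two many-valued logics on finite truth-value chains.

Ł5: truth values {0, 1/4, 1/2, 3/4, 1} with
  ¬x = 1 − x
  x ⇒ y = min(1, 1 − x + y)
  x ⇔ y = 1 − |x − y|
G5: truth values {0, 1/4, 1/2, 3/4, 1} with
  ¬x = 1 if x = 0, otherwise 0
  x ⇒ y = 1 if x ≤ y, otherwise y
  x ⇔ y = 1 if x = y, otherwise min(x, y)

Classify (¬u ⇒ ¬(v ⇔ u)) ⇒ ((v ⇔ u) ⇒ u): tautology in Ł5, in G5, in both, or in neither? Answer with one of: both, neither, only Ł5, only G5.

only Ł5

In Ł5: every assignment gives 1 — tautology.
In G5: at u = 1/4, v = 1/4 the value is 1/4 — not a tautology.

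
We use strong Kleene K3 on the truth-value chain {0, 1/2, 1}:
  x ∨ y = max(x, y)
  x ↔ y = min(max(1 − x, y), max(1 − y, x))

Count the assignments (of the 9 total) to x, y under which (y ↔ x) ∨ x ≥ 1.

4

x = 0, y = 0 ↦ 1  ≥
x = 0, y = 1/2 ↦ 1/2  <
x = 0, y = 1 ↦ 0  <
x = 1/2, y = 0 ↦ 1/2  <
x = 1/2, y = 1/2 ↦ 1/2  <
x = 1/2, y = 1 ↦ 1/2  <
x = 1, y = 0 ↦ 1  ≥
x = 1, y = 1/2 ↦ 1  ≥
x = 1, y = 1 ↦ 1  ≥
So 4 of the 9 assignments meet the threshold.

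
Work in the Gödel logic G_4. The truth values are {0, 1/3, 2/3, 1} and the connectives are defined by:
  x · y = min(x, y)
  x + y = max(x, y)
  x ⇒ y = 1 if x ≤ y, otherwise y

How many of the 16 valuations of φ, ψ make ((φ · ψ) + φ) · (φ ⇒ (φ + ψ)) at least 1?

φ = 0, ψ = 0 ↦ 0  <
φ = 0, ψ = 1/3 ↦ 0  <
φ = 0, ψ = 2/3 ↦ 0  <
φ = 0, ψ = 1 ↦ 0  <
φ = 1/3, ψ = 0 ↦ 1/3  <
φ = 1/3, ψ = 1/3 ↦ 1/3  <
φ = 1/3, ψ = 2/3 ↦ 1/3  <
φ = 1/3, ψ = 1 ↦ 1/3  <
φ = 2/3, ψ = 0 ↦ 2/3  <
φ = 2/3, ψ = 1/3 ↦ 2/3  <
φ = 2/3, ψ = 2/3 ↦ 2/3  <
φ = 2/3, ψ = 1 ↦ 2/3  <
φ = 1, ψ = 0 ↦ 1  ≥
φ = 1, ψ = 1/3 ↦ 1  ≥
φ = 1, ψ = 2/3 ↦ 1  ≥
φ = 1, ψ = 1 ↦ 1  ≥
So 4 of the 16 assignments meet the threshold.

4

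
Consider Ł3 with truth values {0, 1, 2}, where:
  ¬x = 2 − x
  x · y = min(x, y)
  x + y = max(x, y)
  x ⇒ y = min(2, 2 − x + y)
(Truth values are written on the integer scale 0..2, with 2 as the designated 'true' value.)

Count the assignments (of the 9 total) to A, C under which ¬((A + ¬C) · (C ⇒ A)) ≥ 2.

1

A = 0, C = 0 ↦ 0  <
A = 0, C = 1 ↦ 1  <
A = 0, C = 2 ↦ 2  ≥
A = 1, C = 0 ↦ 0  <
A = 1, C = 1 ↦ 1  <
A = 1, C = 2 ↦ 1  <
A = 2, C = 0 ↦ 0  <
A = 2, C = 1 ↦ 0  <
A = 2, C = 2 ↦ 0  <
So 1 of the 9 assignments meets the threshold.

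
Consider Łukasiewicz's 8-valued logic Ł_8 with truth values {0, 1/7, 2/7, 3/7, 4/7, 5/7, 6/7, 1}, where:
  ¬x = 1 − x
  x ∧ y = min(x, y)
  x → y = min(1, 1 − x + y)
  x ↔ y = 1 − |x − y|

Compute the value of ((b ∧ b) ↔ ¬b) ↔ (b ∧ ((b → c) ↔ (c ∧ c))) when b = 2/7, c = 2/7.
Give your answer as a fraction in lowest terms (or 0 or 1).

5/7

b ∧ b = 2/7 ∧ 2/7 = 2/7
¬b = ¬2/7 = 5/7
(b ∧ b) ↔ ¬b = 2/7 ↔ 5/7 = 4/7
b → c = 2/7 → 2/7 = 1
c ∧ c = 2/7 ∧ 2/7 = 2/7
(b → c) ↔ (c ∧ c) = 1 ↔ 2/7 = 2/7
b ∧ ((b → c) ↔ (c ∧ c)) = 2/7 ∧ 2/7 = 2/7
((b ∧ b) ↔ ¬b) ↔ (b ∧ ((b → c) ↔ (c ∧ c))) = 4/7 ↔ 2/7 = 5/7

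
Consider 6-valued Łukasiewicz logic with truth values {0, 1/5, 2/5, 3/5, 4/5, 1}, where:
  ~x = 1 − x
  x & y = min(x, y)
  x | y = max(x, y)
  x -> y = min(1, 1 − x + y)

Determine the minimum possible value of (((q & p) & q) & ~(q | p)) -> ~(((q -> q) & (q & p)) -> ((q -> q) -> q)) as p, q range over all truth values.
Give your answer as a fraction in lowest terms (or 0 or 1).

3/5

Take p = 2/5, q = 2/5:
q & p = 2/5 & 2/5 = 2/5
(q & p) & q = 2/5 & 2/5 = 2/5
q | p = 2/5 | 2/5 = 2/5
~(q | p) = ~2/5 = 3/5
((q & p) & q) & ~(q | p) = 2/5 & 3/5 = 2/5
q -> q = 2/5 -> 2/5 = 1
q & p = 2/5 & 2/5 = 2/5
(q -> q) & (q & p) = 1 & 2/5 = 2/5
q -> q = 2/5 -> 2/5 = 1
(q -> q) -> q = 1 -> 2/5 = 2/5
((q -> q) & (q & p)) -> ((q -> q) -> q) = 2/5 -> 2/5 = 1
~(((q -> q) & (q & p)) -> ((q -> q) -> q)) = ~1 = 0
(((q & p) & q) & ~(q | p)) -> ~(((q -> q) & (q & p)) -> ((q -> q) -> q)) = 2/5 -> 0 = 3/5
No assignment yields a value below 3/5, so this is the minimum.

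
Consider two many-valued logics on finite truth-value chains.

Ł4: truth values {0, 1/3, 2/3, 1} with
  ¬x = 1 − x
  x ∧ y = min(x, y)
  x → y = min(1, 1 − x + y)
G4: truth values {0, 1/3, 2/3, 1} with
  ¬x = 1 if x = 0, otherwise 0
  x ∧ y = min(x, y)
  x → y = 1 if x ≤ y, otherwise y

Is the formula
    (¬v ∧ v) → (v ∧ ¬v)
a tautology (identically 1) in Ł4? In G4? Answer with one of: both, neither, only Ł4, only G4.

both

In Ł4: every assignment gives 1 — tautology.
In G4: every assignment gives 1 — tautology.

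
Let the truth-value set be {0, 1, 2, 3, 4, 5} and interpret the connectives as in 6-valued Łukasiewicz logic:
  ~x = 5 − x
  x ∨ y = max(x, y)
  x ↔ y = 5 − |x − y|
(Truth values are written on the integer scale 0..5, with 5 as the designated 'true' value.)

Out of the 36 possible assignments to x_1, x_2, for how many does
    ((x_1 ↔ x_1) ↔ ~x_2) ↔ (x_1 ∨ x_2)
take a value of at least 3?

18

value 5: 3 assignments (counts)
value 4: 11 assignments (counts)
value 3: 4 assignments (counts)
value 2: 9 assignments
value 1: 2 assignments
value 0: 7 assignments
So 18 of the 36 assignments meet the threshold.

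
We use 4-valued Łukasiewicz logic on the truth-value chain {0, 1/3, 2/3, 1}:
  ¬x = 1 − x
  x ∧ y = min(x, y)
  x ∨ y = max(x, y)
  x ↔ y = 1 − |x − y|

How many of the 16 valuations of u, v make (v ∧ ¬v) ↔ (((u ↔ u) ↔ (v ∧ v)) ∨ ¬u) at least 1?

u = 0, v = 0 ↦ 0  <
u = 0, v = 1/3 ↦ 1/3  <
u = 0, v = 2/3 ↦ 1/3  <
u = 0, v = 1 ↦ 0  <
u = 1/3, v = 0 ↦ 1/3  <
u = 1/3, v = 1/3 ↦ 2/3  <
u = 1/3, v = 2/3 ↦ 2/3  <
u = 1/3, v = 1 ↦ 0  <
u = 2/3, v = 0 ↦ 2/3  <
u = 2/3, v = 1/3 ↦ 1  ≥
u = 2/3, v = 2/3 ↦ 2/3  <
u = 2/3, v = 1 ↦ 0  <
u = 1, v = 0 ↦ 1  ≥
u = 1, v = 1/3 ↦ 1  ≥
u = 1, v = 2/3 ↦ 2/3  <
u = 1, v = 1 ↦ 0  <
So 3 of the 16 assignments meet the threshold.

3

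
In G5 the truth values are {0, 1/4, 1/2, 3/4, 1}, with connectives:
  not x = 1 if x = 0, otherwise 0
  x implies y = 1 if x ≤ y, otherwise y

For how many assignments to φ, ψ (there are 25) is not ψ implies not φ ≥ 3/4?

value 1: 21 assignments (counts)
value 0: 4 assignments
So 21 of the 25 assignments meet the threshold.

21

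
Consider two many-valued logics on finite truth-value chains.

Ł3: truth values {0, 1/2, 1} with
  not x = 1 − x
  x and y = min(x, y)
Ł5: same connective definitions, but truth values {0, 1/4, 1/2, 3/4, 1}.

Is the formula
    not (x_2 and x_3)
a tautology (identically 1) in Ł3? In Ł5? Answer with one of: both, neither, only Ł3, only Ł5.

neither

In Ł3: at x_2 = 1/2, x_3 = 1/2 the value is 1/2 — not a tautology.
In Ł5: at x_2 = 1/4, x_3 = 1/4 the value is 3/4 — not a tautology.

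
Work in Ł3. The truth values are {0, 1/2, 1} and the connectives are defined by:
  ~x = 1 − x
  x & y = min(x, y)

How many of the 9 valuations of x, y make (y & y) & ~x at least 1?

1

x = 0, y = 0 ↦ 0  <
x = 0, y = 1/2 ↦ 1/2  <
x = 0, y = 1 ↦ 1  ≥
x = 1/2, y = 0 ↦ 0  <
x = 1/2, y = 1/2 ↦ 1/2  <
x = 1/2, y = 1 ↦ 1/2  <
x = 1, y = 0 ↦ 0  <
x = 1, y = 1/2 ↦ 0  <
x = 1, y = 1 ↦ 0  <
So 1 of the 9 assignments meets the threshold.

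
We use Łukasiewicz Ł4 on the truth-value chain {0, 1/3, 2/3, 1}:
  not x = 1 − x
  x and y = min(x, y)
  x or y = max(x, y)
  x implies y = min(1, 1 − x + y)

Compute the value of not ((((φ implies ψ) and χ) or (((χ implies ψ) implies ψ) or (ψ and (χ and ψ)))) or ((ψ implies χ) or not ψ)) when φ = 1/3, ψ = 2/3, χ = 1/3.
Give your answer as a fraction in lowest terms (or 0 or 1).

φ implies ψ = 1/3 implies 2/3 = 1
(φ implies ψ) and χ = 1 and 1/3 = 1/3
χ implies ψ = 1/3 implies 2/3 = 1
(χ implies ψ) implies ψ = 1 implies 2/3 = 2/3
χ and ψ = 1/3 and 2/3 = 1/3
ψ and (χ and ψ) = 2/3 and 1/3 = 1/3
((χ implies ψ) implies ψ) or (ψ and (χ and ψ)) = 2/3 or 1/3 = 2/3
((φ implies ψ) and χ) or (((χ implies ψ) implies ψ) or (ψ and (χ and ψ))) = 1/3 or 2/3 = 2/3
ψ implies χ = 2/3 implies 1/3 = 2/3
not ψ = not 2/3 = 1/3
(ψ implies χ) or not ψ = 2/3 or 1/3 = 2/3
(((φ implies ψ) and χ) or (((χ implies ψ) implies ψ) or (ψ and (χ and ψ)))) or ((ψ implies χ) or not ψ) = 2/3 or 2/3 = 2/3
not ((((φ implies ψ) and χ) or (((χ implies ψ) implies ψ) or (ψ and (χ and ψ)))) or ((ψ implies χ) or not ψ)) = not 2/3 = 1/3

1/3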